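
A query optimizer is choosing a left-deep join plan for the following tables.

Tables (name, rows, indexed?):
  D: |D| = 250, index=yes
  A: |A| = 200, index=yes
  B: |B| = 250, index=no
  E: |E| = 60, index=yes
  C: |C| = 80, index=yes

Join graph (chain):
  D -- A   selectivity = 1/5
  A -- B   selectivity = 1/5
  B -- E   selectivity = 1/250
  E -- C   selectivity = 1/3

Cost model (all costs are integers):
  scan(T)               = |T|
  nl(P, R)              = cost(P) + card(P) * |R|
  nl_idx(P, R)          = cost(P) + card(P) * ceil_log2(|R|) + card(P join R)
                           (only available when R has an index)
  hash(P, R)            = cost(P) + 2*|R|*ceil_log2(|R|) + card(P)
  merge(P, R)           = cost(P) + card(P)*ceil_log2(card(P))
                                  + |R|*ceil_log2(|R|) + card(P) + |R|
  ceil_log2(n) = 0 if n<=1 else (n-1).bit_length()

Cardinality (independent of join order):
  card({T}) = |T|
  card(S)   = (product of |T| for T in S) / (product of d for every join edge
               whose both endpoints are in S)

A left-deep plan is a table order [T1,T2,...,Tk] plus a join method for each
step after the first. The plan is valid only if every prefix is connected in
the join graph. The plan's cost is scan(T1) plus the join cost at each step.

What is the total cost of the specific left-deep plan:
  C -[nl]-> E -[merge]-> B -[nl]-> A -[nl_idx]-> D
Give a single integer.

4058330

step 1: scan C: cost=80, card=80
step 2: join E via nl
    card(P join E) = 80*60/(3) = 1600
    cost = 80 + 80*60 = 4880
step 3: join B via merge
    card(P join B) = 1600*250/(250) = 1600
    cost = 4880 + 1600*11 + 250*8 + 1600 + 250 = 26330
step 4: join A via nl
    card(P join A) = 1600*200/(5) = 64000
    cost = 26330 + 1600*200 = 346330
step 5: join D via nl_idx
    card(P join D) = 64000*250/(5) = 3200000
    cost = 346330 + 64000*8 + 3200000 = 4058330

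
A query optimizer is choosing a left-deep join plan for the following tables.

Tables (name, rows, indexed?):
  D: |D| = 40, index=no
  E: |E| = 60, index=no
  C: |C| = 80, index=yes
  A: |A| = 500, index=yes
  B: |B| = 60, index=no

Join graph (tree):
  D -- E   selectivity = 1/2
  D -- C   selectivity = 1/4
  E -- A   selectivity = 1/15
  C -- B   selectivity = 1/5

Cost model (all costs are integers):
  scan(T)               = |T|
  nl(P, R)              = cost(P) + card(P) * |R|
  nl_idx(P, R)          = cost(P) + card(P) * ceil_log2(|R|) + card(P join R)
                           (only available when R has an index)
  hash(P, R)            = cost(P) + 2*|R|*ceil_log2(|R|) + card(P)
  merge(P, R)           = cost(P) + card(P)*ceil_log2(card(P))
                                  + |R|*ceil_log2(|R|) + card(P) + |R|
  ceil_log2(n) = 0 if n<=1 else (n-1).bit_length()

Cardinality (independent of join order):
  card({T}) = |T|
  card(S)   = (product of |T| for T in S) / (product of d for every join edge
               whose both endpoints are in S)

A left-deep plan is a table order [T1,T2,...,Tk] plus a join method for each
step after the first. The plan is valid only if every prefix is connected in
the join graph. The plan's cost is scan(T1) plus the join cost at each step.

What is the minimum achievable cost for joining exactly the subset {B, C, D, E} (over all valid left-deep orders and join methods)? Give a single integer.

Selinger DP over subsets of {B,C,D,E}:
  {D}: scan cost=40, card=40
  {E}: scan cost=60, card=60
  {C}: scan cost=80, card=80
  {B}: scan cost=60, card=60
  {DE}: card=1200; try (D,hash)→600, (E,merge)→740, (D,merge)→760, (E,hash)→800, (E,nl)→2440, (D,nl)→2460; best=600 via (D,hash)
  {CD}: card=800; try (D,hash)→640, (C,merge)→960, (D,merge)→1000, (C,nl_idx)→1120, (C,hash)→1200, (C,nl)→3240 …(+1); best=640 via (D,hash)
  {BC}: card=960; try (B,hash)→880, (C,merge)→1120, (B,merge)→1140, (C,hash)→1240, (C,nl_idx)→1440, (C,nl)→4860 …(+1); best=880 via (B,hash)
  {CDE}: card=24000; try (E,hash)→2160, (C,hash)→2920, (E,merge)→9860, (C,merge)→15640, (C,nl_idx)→33000, (E,nl)→48640 …(+1); best=2160 via (E,hash)
  {BCD}: card=9600; try (B,hash)→2160, (D,hash)→2320, (B,merge)→9860, (D,merge)→11720, (D,nl)→39280, (B,nl)→48640; best=2160 via (B,hash)
  {BCDE}: card=288000; try (E,hash)→12480, (B,hash)→26880, (E,merge)→146580, (B,merge)→386580, (E,nl)→578160, (B,nl)→1442160; best=12480 via (E,hash)

12480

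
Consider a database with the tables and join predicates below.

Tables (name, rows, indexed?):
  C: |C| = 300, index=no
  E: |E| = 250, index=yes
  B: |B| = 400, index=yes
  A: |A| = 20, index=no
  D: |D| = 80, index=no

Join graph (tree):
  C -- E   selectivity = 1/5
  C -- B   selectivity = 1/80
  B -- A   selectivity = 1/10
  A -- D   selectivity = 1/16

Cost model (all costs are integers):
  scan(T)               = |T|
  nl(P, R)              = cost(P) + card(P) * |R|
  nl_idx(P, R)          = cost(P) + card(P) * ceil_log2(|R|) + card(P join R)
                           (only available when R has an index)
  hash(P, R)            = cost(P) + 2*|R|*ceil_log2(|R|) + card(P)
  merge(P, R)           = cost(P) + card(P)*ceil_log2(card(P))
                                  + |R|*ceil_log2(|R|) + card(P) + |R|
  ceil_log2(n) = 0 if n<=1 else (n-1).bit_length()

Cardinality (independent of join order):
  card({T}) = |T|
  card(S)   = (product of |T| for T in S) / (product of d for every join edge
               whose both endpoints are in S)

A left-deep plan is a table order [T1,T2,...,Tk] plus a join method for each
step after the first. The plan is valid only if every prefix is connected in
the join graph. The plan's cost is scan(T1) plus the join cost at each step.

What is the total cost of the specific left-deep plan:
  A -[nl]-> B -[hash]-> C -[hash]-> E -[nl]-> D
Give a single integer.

step 1: scan A: cost=20, card=20
step 2: join B via nl
    card(P join B) = 20*400/(10) = 800
    cost = 20 + 20*400 = 8020
step 3: join C via hash
    card(P join C) = 800*300/(80) = 3000
    cost = 8020 + 2*300*9 + 800 = 14220
step 4: join E via hash
    card(P join E) = 3000*250/(5) = 150000
    cost = 14220 + 2*250*8 + 3000 = 21220
step 5: join D via nl
    card(P join D) = 150000*80/(16) = 750000
    cost = 21220 + 150000*80 = 12021220

12021220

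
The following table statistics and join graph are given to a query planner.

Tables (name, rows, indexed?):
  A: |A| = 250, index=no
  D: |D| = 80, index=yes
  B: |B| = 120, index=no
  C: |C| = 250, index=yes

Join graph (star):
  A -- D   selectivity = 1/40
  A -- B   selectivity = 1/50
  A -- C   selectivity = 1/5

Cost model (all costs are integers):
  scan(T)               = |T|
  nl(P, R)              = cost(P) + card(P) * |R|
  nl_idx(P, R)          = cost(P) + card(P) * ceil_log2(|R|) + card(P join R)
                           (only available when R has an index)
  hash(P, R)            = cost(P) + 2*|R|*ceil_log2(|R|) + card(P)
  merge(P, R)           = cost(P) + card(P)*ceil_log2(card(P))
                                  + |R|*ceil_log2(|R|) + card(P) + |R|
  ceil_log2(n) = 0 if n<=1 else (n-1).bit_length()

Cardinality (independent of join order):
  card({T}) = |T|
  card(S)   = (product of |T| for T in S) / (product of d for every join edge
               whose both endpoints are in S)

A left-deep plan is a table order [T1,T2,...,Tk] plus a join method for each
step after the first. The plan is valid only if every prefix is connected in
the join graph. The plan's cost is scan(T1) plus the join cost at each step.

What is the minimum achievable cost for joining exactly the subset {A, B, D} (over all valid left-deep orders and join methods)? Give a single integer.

Selinger DP over subsets of {A,B,D}:
  {A}: scan cost=250, card=250
  {D}: scan cost=80, card=80
  {B}: scan cost=120, card=120
  {AD}: card=500; try (D,hash)→1620, (D,nl_idx)→2500, (A,merge)→2970, (D,merge)→3140, (A,hash)→4160, (A,nl)→20080 …(+1); best=1620 via (D,hash)
  {AB}: card=600; try (B,hash)→2180, (A,merge)→3330, (B,merge)→3460, (A,hash)→4240, (A,nl)→30120, (B,nl)→30250; best=2180 via (B,hash)
  {ABD}: card=1200; try (B,hash)→3800, (D,hash)→3900, (D,nl_idx)→7580, (B,merge)→7580, (D,merge)→9420, (D,nl)→50180 …(+1); best=3800 via (B,hash)

3800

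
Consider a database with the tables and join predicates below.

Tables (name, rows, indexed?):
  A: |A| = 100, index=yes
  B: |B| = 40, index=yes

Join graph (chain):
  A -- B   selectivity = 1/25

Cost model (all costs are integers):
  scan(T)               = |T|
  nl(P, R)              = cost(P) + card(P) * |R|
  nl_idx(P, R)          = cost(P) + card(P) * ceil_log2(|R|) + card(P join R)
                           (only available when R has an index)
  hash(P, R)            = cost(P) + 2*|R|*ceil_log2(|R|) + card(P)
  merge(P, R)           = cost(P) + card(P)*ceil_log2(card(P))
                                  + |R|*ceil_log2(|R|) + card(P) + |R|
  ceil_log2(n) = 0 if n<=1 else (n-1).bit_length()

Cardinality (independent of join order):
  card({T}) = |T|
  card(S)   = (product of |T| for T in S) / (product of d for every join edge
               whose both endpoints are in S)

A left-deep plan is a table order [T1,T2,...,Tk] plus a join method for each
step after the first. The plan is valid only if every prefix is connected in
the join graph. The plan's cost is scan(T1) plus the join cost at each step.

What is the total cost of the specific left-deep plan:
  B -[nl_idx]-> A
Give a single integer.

480

step 1: scan B: cost=40, card=40
step 2: join A via nl_idx
    card(P join A) = 40*100/(25) = 160
    cost = 40 + 40*7 + 160 = 480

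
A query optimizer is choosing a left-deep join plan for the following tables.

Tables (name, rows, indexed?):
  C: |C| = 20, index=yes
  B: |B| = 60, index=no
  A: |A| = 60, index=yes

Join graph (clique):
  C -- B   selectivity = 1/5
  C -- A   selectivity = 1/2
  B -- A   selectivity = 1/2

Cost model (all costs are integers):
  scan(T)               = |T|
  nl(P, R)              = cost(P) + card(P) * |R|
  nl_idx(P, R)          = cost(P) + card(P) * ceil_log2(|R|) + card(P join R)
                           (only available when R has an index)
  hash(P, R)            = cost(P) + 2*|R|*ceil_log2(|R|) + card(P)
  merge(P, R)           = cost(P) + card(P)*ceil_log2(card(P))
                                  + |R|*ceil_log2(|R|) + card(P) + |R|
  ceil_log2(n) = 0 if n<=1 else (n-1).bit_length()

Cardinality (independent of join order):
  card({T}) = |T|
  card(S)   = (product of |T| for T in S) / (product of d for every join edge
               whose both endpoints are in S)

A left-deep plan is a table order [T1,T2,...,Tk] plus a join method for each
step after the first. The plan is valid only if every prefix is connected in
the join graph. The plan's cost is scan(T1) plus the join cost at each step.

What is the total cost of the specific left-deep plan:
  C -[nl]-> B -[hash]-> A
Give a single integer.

step 1: scan C: cost=20, card=20
step 2: join B via nl
    card(P join B) = 20*60/(5) = 240
    cost = 20 + 20*60 = 1220
step 3: join A via hash
    card(P join A) = 240*60/(2*2) = 3600
    cost = 1220 + 2*60*6 + 240 = 2180

2180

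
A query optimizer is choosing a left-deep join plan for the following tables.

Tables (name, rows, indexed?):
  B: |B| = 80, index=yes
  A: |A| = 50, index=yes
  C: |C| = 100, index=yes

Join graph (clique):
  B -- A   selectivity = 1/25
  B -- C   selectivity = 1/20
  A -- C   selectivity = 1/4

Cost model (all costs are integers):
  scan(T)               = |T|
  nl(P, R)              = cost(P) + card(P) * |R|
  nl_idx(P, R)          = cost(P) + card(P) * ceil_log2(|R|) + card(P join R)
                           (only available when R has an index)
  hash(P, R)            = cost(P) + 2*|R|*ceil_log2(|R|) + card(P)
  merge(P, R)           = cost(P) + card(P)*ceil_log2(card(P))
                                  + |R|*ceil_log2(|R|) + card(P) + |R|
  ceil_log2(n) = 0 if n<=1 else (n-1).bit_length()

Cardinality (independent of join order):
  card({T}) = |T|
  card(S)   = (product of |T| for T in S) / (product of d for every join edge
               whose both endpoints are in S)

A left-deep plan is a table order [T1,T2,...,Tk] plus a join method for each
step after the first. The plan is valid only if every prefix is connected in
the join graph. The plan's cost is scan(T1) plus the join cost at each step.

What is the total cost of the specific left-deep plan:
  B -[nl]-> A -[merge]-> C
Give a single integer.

6320

step 1: scan B: cost=80, card=80
step 2: join A via nl
    card(P join A) = 80*50/(25) = 160
    cost = 80 + 80*50 = 4080
step 3: join C via merge
    card(P join C) = 160*100/(20*4) = 200
    cost = 4080 + 160*8 + 100*7 + 160 + 100 = 6320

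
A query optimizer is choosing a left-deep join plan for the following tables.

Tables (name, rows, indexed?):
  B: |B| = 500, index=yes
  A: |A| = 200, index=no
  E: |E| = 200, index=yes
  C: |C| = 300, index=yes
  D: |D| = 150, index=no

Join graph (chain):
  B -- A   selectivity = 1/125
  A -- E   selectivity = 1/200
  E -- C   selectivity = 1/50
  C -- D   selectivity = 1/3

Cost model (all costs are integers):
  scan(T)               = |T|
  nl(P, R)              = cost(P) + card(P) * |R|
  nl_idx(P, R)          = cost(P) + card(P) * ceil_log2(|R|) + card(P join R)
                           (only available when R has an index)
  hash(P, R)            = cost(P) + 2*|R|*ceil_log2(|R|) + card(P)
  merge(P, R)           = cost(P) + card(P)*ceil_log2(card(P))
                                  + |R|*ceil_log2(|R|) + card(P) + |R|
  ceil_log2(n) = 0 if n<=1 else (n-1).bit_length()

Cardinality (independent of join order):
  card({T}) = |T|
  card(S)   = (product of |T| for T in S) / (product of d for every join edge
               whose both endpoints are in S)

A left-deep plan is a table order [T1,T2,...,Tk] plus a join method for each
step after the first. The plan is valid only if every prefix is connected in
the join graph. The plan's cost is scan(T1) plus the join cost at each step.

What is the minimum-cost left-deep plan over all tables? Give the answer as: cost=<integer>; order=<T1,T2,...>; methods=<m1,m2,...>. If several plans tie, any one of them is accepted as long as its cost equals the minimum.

cost=18000; order=A,E,B,C,D; methods=nl_idx,nl_idx,hash,hash

Selinger DP (subsets sized 1..n):
  {B}: scan cost=500, card=500
  {A}: scan cost=200, card=200
  {E}: scan cost=200, card=200
  {C}: scan cost=300, card=300
  {D}: scan cost=150, card=150
  {AB}: card=800; try (B,nl_idx)→2800, (A,hash)→4200, (B,merge)→7000, (A,merge)→7300, (B,hash)→9400, (B,nl)→100200 …(+1); best=2800 via (B,nl_idx)
  {AE}: card=200; try (E,nl_idx)→2000, (E,hash)→3600, (A,hash)→3600, (E,merge)→3800, (A,merge)→3800, (E,nl)→40200 …(+1); best=2000 via (E,nl_idx)
  {CE}: card=1200; try (C,nl_idx)→3200, (E,hash)→3800, (E,nl_idx)→3900, (C,merge)→5000, (E,merge)→5100, (C,hash)→5800 …(+2); best=3200 via (C,nl_idx)
  {CD}: card=15000; try (D,hash)→3000, (C,merge)→4500, (D,merge)→4650, (C,hash)→5700, (C,nl_idx)→16500, (C,nl)→45150 …(+1); best=3000 via (D,hash)
  {ABE}: card=800; try (B,nl_idx)→4600, (E,hash)→6800, (B,merge)→8800, (E,nl_idx)→10000, (B,hash)→11200, (E,merge)→13400 …(+2); best=4600 via (B,nl_idx)
  {ACE}: card=1200; try (C,nl_idx)→5000, (C,merge)→6800, (C,hash)→7600, (A,hash)→7600, (A,merge)→19400, (C,nl)→62000 …(+1); best=5000 via (C,nl_idx)
  {CDE}: card=60000; try (D,hash)→6800, (D,merge)→18950, (E,hash)→21200, (E,nl_idx)→183000, (D,nl)→183200, (E,merge)→229800 …(+1); best=6800 via (D,hash)
  {ABCE}: card=4800; try (C,hash)→10800, (B,hash)→15200, (C,merge)→16400, (C,nl_idx)→16600, (B,nl_idx)→20600, (B,merge)→24400 …(+2); best=10800 via (C,hash)
  {ACDE}: card=60000; try (D,hash)→8600, (D,merge)→20750, (A,hash)→70000, (D,nl)→185000, (A,merge)→1028600, (A,nl)→12006800; best=8600 via (D,hash)
  {ABCDE}: card=240000; try (D,hash)→18000, (B,hash)→77600, (D,merge)→79350, (D,nl)→730800, (B,nl_idx)→788600, (B,merge)→1033600 …(+1); best=18000 via (D,hash)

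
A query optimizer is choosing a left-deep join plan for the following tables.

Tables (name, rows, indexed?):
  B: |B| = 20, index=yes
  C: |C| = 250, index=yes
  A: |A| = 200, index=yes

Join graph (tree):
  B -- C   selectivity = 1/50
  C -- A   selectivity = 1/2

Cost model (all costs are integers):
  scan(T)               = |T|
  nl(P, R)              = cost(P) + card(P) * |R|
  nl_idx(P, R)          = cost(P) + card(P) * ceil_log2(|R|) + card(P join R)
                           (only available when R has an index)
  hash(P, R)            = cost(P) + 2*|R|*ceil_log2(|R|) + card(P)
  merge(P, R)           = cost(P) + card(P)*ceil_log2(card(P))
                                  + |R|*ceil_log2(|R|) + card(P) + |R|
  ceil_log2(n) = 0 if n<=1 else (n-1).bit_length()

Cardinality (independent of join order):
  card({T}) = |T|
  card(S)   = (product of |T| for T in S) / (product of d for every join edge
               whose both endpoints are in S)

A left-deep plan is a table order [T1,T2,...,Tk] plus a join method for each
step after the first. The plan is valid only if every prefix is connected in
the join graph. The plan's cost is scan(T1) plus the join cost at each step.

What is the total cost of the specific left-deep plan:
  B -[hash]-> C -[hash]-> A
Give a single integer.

step 1: scan B: cost=20, card=20
step 2: join C via hash
    card(P join C) = 20*250/(50) = 100
    cost = 20 + 2*250*8 + 20 = 4040
step 3: join A via hash
    card(P join A) = 100*200/(2) = 10000
    cost = 4040 + 2*200*8 + 100 = 7340

7340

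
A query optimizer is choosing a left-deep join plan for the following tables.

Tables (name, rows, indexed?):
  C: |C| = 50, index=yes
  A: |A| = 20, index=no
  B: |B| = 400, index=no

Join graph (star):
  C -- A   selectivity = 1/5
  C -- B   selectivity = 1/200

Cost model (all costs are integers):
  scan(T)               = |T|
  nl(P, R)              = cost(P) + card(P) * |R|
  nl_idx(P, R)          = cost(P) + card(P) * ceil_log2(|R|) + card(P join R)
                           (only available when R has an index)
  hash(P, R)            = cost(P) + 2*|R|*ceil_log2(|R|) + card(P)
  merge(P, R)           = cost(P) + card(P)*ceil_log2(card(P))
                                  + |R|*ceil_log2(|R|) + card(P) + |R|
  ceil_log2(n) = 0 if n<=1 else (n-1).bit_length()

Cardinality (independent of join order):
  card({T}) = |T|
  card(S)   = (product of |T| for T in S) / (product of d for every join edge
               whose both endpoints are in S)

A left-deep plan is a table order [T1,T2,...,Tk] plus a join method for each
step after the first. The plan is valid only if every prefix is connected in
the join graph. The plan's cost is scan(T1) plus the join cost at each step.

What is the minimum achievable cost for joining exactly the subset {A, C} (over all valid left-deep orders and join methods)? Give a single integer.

300

Selinger DP over subsets of {A,C}:
  {C}: scan cost=50, card=50
  {A}: scan cost=20, card=20
  {AC}: card=200; try (A,hash)→300, (C,nl_idx)→340, (C,merge)→490, (A,merge)→520, (C,hash)→640, (C,nl)→1020 …(+1); best=300 via (A,hash)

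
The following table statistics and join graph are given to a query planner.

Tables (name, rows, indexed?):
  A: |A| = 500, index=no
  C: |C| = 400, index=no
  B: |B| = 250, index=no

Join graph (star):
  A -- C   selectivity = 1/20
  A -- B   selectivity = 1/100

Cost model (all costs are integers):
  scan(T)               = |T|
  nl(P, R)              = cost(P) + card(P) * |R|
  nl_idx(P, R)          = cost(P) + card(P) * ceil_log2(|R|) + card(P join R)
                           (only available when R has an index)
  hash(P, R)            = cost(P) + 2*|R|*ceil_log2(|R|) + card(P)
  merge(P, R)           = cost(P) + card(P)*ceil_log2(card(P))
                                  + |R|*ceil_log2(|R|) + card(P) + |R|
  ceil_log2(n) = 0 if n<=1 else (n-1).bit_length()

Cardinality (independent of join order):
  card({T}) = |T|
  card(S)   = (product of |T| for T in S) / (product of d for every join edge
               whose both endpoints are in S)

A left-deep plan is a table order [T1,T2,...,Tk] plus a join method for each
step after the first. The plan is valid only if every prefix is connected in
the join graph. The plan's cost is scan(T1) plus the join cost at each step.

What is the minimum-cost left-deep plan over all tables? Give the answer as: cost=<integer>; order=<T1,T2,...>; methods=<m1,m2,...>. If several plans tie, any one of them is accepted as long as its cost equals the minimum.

cost=13450; order=A,B,C; methods=hash,hash

Selinger DP (subsets sized 1..n):
  {A}: scan cost=500, card=500
  {C}: scan cost=400, card=400
  {B}: scan cost=250, card=250
  {AC}: card=10000; try (C,hash)→8200, (A,merge)→9400, (C,merge)→9500, (A,hash)→9800, (A,nl)→200400, (C,nl)→200500; best=8200 via (C,hash)
  {AB}: card=1250; try (B,hash)→5000, (A,merge)→7500, (B,merge)→7750, (A,hash)→9500, (A,nl)→125250, (B,nl)→125500; best=5000 via (B,hash)
  {ABC}: card=25000; try (C,hash)→13450, (B,hash)→22200, (C,merge)→24000, (B,merge)→160450, (C,nl)→505000, (B,nl)→2508200; best=13450 via (C,hash)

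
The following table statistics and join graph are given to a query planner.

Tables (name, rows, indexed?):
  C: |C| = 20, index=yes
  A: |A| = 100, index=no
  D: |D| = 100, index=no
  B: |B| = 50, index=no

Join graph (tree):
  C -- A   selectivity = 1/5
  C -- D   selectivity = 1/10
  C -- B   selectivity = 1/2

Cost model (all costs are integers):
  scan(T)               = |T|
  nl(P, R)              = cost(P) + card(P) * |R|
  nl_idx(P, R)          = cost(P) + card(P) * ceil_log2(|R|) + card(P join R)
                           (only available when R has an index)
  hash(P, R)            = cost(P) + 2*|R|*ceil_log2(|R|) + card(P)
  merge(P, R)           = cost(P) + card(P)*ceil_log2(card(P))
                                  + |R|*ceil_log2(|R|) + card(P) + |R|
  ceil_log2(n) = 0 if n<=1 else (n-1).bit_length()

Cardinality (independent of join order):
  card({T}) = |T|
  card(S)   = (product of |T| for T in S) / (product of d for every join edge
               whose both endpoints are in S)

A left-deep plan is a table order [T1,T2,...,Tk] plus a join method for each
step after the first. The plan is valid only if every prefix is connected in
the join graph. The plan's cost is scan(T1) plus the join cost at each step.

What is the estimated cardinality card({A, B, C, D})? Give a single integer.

100000

Tables in S: A(100), B(50), C(20), D(100)
Edges inside S: C-A(d=5), C-D(d=10), C-B(d=2)
numerator = 100 * 50 * 20 * 100 = 10000000
denominator = 5 * 10 * 2 = 100
card(S) = 10000000 / 100 = 100000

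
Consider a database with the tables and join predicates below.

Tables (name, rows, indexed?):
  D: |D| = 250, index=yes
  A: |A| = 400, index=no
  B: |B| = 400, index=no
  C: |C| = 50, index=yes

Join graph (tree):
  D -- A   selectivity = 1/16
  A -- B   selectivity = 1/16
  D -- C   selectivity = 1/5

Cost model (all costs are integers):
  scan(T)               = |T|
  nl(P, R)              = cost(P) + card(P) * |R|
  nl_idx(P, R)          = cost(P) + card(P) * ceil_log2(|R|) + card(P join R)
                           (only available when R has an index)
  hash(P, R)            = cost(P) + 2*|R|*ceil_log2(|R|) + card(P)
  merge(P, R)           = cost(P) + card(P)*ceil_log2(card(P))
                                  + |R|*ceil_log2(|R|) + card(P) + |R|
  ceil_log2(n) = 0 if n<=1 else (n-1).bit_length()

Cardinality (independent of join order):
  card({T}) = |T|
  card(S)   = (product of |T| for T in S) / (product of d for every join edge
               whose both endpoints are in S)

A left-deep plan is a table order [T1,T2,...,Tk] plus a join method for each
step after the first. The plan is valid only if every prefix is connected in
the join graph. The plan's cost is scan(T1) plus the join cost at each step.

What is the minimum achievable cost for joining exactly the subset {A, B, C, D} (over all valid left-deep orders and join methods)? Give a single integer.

Selinger DP over subsets of {A,B,C,D}:
  {D}: scan cost=250, card=250
  {A}: scan cost=400, card=400
  {B}: scan cost=400, card=400
  {C}: scan cost=50, card=50
  {AD}: card=6250; try (D,hash)→4800, (A,merge)→6500, (D,merge)→6650, (A,hash)→7700, (D,nl_idx)→9850, (A,nl)→100250 …(+1); best=4800 via (D,hash)
  {CD}: card=2500; try (C,hash)→1100, (D,merge)→2650, (C,merge)→2850, (D,nl_idx)→2950, (D,hash)→4100, (C,nl_idx)→4250 …(+2); best=1100 via (C,hash)
  {AB}: card=10000; try (B,hash)→8000, (A,hash)→8000, (B,merge)→8400, (A,merge)→8400, (B,nl)→160400, (A,nl)→160400; best=8000 via (B,hash)
  {ABD}: card=156250; try (B,hash)→18250, (D,hash)→22000, (B,merge)→96300, (D,merge)→160250, (D,nl_idx)→244250, (B,nl)→2504800 …(+1); best=18250 via (B,hash)
  {ACD}: card=62500; try (A,hash)→10800, (C,hash)→11650, (A,merge)→37600, (C,merge)→92650, (C,nl_idx)→104800, (C,nl)→317300 …(+1); best=10800 via (A,hash)
  {ABCD}: card=1562500; try (B,hash)→80500, (C,hash)→175100, (B,merge)→1077300, (C,nl_idx)→2518250, (C,merge)→2987350, (C,nl)→7830750 …(+1); best=80500 via (B,hash)

80500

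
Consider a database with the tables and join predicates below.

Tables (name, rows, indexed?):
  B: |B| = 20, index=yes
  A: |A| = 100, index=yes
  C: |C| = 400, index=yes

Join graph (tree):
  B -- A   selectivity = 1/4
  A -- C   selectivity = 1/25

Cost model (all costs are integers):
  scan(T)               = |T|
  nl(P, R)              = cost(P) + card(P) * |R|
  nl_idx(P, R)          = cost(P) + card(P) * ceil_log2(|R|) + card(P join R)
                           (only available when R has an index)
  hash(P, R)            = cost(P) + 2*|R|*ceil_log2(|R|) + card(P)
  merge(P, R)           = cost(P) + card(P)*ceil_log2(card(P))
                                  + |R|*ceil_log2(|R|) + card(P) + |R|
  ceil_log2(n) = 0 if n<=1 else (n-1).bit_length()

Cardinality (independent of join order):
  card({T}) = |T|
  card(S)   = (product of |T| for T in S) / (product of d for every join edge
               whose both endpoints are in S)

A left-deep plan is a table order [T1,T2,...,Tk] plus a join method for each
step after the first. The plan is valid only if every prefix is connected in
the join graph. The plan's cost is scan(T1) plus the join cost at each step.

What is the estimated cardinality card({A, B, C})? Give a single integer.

8000

Tables in S: A(100), B(20), C(400)
Edges inside S: B-A(d=4), A-C(d=25)
numerator = 100 * 20 * 400 = 800000
denominator = 4 * 25 = 100
card(S) = 800000 / 100 = 8000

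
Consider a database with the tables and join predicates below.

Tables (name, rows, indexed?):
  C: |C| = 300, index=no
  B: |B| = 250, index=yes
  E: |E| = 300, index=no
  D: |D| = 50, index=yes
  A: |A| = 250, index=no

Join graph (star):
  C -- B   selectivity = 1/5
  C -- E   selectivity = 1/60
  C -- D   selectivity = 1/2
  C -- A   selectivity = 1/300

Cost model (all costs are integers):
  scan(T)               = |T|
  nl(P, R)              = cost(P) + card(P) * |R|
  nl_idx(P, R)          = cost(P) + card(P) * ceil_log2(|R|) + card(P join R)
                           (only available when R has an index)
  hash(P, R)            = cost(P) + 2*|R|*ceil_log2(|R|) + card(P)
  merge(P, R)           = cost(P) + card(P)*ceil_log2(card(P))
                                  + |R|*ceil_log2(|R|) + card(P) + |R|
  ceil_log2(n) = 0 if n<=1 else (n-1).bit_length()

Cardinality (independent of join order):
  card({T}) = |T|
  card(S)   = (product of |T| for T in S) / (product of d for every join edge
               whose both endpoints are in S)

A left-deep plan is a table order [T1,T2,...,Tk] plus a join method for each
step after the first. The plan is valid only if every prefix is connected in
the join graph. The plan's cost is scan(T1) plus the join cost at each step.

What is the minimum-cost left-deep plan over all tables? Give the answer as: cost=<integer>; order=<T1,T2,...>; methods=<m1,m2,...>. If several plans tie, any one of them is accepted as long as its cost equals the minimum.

Selinger DP (subsets sized 1..n):
  {C}: scan cost=300, card=300
  {B}: scan cost=250, card=250
  {E}: scan cost=300, card=300
  {D}: scan cost=50, card=50
  {A}: scan cost=250, card=250
  {BC}: card=15000; try (B,hash)→4600, (C,merge)→5500, (B,merge)→5550, (C,hash)→5900, (B,nl_idx)→17700, (C,nl)→75250 …(+1); best=4600 via (B,hash)
  {CE}: card=1500; try (E,hash)→6000, (C,hash)→6000, (E,merge)→6300, (C,merge)→6300, (E,nl)→90300, (C,nl)→90300; best=6000 via (E,hash)
  {CD}: card=7500; try (D,hash)→1200, (C,merge)→3400, (D,merge)→3650, (C,hash)→5500, (D,nl_idx)→9600, (C,nl)→15050 …(+1); best=1200 via (D,hash)
  {AC}: card=250; try (A,hash)→4600, (C,merge)→5500, (A,merge)→5550, (C,hash)→5900, (C,nl)→75250, (A,nl)→75300; best=4600 via (A,hash)
  {BCE}: card=75000; try (B,hash)→11500, (E,hash)→25000, (B,merge)→26250, (B,nl_idx)→93000, (E,merge)→232600, (B,nl)→381000 …(+1); best=11500 via (B,hash)
  {BCD}: card=375000; try (B,hash)→12700, (D,hash)→20200, (B,merge)→108450, (D,merge)→229950, (B,nl_idx)→436200, (D,nl_idx)→469600 …(+2); best=12700 via (B,hash)
  {ABC}: card=12500; try (B,hash)→8850, (B,merge)→9100, (B,nl_idx)→19100, (A,hash)→23600, (B,nl)→67100, (A,merge)→231850 …(+1); best=8850 via (B,hash)
  {CDE}: card=37500; try (D,hash)→8100, (E,hash)→14100, (D,merge)→24350, (D,nl_idx)→52500, (D,nl)→81000, (E,merge)→109200 …(+1); best=8100 via (D,hash)
  {ACE}: card=1250; try (E,merge)→9850, (E,hash)→10250, (A,hash)→11500, (A,merge)→26250, (E,nl)→79600, (A,nl)→381000; best=9850 via (E,merge)
  {ACD}: card=6250; try (D,hash)→5450, (D,merge)→7200, (D,nl_idx)→12350, (A,hash)→12700, (D,nl)→17100, (A,merge)→108450 …(+1); best=5450 via (D,hash)
  {BCDE}: card=1875000; try (B,hash)→49600, (D,hash)→87100, (E,hash)→393100, (B,merge)→647850, (D,merge)→1361850, (B,nl_idx)→2183100 …(+5); best=49600 via (B,hash)
  {ABCE}: card=62500; try (B,hash)→15100, (E,hash)→26750, (B,merge)→27100, (B,nl_idx)→82350, (A,hash)→90500, (E,merge)→199350 …(+4); best=15100 via (B,hash)
  {ABCD}: card=312500; try (B,hash)→15700, (D,hash)→21950, (B,merge)→95200, (D,merge)→196700, (B,nl_idx)→367950, (A,hash)→391700 …(+5); best=15700 via (B,hash)
  {ACDE}: card=31250; try (D,hash)→11700, (E,hash)→17100, (D,merge)→25200, (D,nl_idx)→48600, (A,hash)→49600, (D,nl)→72350 …(+4); best=11700 via (D,hash)
  {ABCDE}: card=1562500; try (B,hash)→46950, (D,hash)→78200, (E,hash)→333600, (B,merge)→513950, (D,merge)→1077950, (B,nl_idx)→1824200 …(+8); best=46950 via (B,hash)

cost=46950; order=C,A,E,D,B; methods=hash,merge,hash,hash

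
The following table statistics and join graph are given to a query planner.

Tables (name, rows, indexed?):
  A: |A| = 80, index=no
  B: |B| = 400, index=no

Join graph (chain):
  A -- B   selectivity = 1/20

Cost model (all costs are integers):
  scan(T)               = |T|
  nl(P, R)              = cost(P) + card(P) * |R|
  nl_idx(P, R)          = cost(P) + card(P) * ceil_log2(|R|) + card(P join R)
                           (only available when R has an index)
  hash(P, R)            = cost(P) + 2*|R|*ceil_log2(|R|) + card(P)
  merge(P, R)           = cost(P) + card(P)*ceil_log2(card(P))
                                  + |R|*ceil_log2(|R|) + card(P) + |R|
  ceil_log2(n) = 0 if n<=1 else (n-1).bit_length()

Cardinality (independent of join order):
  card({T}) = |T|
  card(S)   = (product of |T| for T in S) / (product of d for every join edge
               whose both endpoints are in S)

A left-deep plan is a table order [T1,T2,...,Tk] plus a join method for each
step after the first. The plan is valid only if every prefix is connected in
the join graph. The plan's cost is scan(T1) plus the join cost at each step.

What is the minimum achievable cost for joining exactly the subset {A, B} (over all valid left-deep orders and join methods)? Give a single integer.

1920

Selinger DP over subsets of {A,B}:
  {A}: scan cost=80, card=80
  {B}: scan cost=400, card=400
  {AB}: card=1600; try (A,hash)→1920, (B,merge)→4720, (A,merge)→5040, (B,hash)→7360, (B,nl)→32080, (A,nl)→32400; best=1920 via (A,hash)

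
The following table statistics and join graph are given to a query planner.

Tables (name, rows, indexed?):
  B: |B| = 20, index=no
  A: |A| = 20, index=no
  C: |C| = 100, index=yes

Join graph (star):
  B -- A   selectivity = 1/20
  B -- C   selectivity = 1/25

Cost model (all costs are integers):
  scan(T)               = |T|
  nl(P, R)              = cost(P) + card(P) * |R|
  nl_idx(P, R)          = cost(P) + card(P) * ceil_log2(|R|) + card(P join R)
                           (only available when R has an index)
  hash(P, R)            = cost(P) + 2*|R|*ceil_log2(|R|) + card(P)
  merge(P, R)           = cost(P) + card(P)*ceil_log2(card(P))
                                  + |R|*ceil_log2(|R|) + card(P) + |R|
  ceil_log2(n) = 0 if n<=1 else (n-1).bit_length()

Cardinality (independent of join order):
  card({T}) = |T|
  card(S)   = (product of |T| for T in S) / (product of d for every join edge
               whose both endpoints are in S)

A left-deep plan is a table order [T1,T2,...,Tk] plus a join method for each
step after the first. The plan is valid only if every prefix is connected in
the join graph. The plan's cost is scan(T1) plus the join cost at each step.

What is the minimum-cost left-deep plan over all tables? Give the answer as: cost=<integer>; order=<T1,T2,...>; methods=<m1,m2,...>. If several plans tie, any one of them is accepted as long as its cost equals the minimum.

Selinger DP (subsets sized 1..n):
  {B}: scan cost=20, card=20
  {A}: scan cost=20, card=20
  {C}: scan cost=100, card=100
  {AB}: card=20; try (B,hash)→240, (A,hash)→240, (B,merge)→260, (A,merge)→260, (B,nl)→420, (A,nl)→420; best=240 via (B,hash)
  {BC}: card=80; try (C,nl_idx)→240, (B,hash)→400, (C,merge)→940, (B,merge)→1020, (C,hash)→1440, (C,nl)→2020 …(+1); best=240 via (C,nl_idx)
  {ABC}: card=80; try (C,nl_idx)→460, (A,hash)→520, (A,merge)→1000, (C,merge)→1160, (C,hash)→1660, (A,nl)→1840 …(+1); best=460 via (C,nl_idx)

cost=460; order=A,B,C; methods=hash,nl_idx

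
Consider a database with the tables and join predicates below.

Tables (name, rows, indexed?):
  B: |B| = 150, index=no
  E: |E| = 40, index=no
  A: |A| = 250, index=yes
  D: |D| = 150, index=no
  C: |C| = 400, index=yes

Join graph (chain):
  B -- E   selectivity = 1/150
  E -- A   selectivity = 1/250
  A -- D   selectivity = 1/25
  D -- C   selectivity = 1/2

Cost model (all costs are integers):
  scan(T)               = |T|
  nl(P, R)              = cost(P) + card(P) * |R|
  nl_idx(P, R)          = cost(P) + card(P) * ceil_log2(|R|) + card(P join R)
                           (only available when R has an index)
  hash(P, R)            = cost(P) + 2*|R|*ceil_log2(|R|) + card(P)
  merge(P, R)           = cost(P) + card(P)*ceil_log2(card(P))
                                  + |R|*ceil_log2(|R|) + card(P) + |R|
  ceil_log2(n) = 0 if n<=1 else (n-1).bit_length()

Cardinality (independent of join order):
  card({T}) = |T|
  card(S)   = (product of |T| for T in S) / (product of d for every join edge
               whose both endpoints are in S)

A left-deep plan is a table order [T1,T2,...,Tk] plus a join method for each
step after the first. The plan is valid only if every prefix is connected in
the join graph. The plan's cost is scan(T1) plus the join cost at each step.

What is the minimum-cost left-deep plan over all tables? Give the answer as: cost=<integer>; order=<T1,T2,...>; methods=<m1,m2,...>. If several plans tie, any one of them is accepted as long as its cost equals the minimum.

cost=8930; order=B,E,A,D,C; methods=hash,nl_idx,merge,merge

Selinger DP (subsets sized 1..n):
  {B}: scan cost=150, card=150
  {E}: scan cost=40, card=40
  {A}: scan cost=250, card=250
  {D}: scan cost=150, card=150
  {C}: scan cost=400, card=400
  {BE}: card=40; try (E,hash)→780, (B,merge)→1670, (E,merge)→1780, (B,hash)→2480, (B,nl)→6040, (E,nl)→6150; best=780 via (E,hash)
  {AE}: card=40; try (A,nl_idx)→400, (E,hash)→980, (A,merge)→2570, (E,merge)→2780, (A,hash)→4080, (A,nl)→10040 …(+1); best=400 via (A,nl_idx)
  {AD}: card=1500; try (A,nl_idx)→2850, (D,hash)→2900, (A,merge)→3750, (D,merge)→3850, (A,hash)→4300, (A,nl)→37650 …(+1); best=2850 via (A,nl_idx)
  {CD}: card=30000; try (D,hash)→3200, (C,merge)→5500, (D,merge)→5750, (C,hash)→7500, (C,nl_idx)→31500, (C,nl)→60150 …(+1); best=3200 via (D,hash)
  {ABE}: card=40; try (A,nl_idx)→1140, (B,merge)→2030, (B,hash)→2840, (A,merge)→3310, (A,hash)→4820, (B,nl)→6400 …(+1); best=1140 via (A,nl_idx)
  {ADE}: card=240; try (D,merge)→2030, (D,hash)→2840, (E,hash)→4830, (D,nl)→6400, (E,merge)→21130, (E,nl)→62850; best=2030 via (D,merge)
  {ACD}: card=300000; try (C,hash)→11550, (C,merge)→24850, (A,hash)→37200, (C,nl_idx)→316350, (A,merge)→485450, (A,nl_idx)→543200 …(+2); best=11550 via (C,hash)
  {ABDE}: card=240; try (D,merge)→2770, (D,hash)→3580, (B,hash)→4670, (B,merge)→5540, (D,nl)→7140, (B,nl)→38030; best=2770 via (D,merge)
  {ACDE}: card=48000; try (C,merge)→8190, (C,hash)→9470, (C,nl_idx)→52190, (C,nl)→98030, (E,hash)→312030, (E,merge)→6011830 …(+1); best=8190 via (C,merge)
  {ABCDE}: card=48000; try (C,merge)→8930, (C,hash)→10210, (C,nl_idx)→52930, (B,hash)→58590, (C,nl)→98770, (B,merge)→825540 …(+1); best=8930 via (C,merge)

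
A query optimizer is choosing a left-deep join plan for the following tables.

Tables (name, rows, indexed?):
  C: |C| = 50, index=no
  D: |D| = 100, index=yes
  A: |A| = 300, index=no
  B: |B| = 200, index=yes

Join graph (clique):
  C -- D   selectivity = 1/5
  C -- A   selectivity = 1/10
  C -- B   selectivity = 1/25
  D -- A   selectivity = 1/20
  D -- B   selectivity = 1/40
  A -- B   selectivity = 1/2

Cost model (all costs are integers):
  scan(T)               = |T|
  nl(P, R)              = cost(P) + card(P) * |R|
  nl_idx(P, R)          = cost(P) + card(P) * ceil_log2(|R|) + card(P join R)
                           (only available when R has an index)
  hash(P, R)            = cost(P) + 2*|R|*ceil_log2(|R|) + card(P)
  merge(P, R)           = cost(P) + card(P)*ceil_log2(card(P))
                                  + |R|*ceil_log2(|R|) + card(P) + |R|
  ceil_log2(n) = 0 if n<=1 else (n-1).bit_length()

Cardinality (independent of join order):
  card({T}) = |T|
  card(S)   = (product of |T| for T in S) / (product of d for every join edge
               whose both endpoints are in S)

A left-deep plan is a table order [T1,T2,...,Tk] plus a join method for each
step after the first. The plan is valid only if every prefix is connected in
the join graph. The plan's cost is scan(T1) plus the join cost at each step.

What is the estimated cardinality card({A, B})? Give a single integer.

30000

Tables in S: A(300), B(200)
Edges inside S: A-B(d=2)
numerator = 300 * 200 = 60000
denominator = 2 = 2
card(S) = 60000 / 2 = 30000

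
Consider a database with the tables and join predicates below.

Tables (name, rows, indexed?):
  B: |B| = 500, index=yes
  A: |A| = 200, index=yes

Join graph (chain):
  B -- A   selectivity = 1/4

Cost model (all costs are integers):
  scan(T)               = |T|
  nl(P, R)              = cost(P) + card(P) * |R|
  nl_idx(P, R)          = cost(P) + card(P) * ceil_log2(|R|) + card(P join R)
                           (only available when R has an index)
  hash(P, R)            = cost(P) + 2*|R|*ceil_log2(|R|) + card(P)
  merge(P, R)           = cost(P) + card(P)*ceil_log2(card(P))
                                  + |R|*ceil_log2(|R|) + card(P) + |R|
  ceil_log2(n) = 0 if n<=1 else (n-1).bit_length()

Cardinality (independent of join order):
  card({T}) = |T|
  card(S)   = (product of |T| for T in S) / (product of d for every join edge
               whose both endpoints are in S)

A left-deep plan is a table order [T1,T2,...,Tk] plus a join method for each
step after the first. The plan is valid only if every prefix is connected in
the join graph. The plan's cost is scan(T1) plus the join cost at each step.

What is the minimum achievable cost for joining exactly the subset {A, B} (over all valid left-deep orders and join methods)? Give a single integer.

Selinger DP over subsets of {A,B}:
  {B}: scan cost=500, card=500
  {A}: scan cost=200, card=200
  {AB}: card=25000; try (A,hash)→4200, (B,merge)→7000, (A,merge)→7300, (B,hash)→9400, (B,nl_idx)→27000, (A,nl_idx)→29500 …(+2); best=4200 via (A,hash)

4200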